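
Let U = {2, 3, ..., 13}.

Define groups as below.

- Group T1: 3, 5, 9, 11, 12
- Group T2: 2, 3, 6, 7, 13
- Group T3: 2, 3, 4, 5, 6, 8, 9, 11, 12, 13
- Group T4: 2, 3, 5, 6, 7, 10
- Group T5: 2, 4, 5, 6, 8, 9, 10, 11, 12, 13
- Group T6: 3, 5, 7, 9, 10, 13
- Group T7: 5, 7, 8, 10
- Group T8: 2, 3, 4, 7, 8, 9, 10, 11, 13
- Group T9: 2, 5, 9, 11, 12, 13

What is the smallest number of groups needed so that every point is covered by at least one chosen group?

2

Take {T5, T8}. Their union is {2, 3, 4, 5, 6, 7, 8, 9, 10, 11, 12, 13}, which is all 12 points.
No single group has all 12 points (the largest, T3, has 10), so 2 is optimal.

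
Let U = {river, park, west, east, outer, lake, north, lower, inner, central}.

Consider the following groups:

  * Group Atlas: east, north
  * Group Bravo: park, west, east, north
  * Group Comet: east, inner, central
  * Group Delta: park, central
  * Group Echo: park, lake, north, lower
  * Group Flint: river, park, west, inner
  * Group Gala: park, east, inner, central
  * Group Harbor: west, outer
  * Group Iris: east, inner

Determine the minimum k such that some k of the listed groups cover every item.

4

Take {Echo, Flint, Gala, Harbor}. Their union is {river, park, west, east, outer, lake, north, lower, inner, central}, which is all 10 items.
No 3 of the 9 groups cover everything (all 84 combinations miss at least one item), so 4 is optimal.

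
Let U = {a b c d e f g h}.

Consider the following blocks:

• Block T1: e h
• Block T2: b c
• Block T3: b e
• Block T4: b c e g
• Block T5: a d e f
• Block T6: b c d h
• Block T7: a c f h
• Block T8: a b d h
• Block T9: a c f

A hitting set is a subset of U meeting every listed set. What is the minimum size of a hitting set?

3

The 3 elements {b, f, h} hit every block.
No choice of 2 elements meets every block, so 3 is the minimum.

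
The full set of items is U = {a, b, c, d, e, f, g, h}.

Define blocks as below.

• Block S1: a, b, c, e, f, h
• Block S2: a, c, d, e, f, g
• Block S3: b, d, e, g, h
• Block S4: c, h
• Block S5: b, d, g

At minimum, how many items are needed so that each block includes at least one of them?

2

T = {c, g} meets every block (each contains at least one member of T), and |T| = 2.
The blocks S4, S5 are pairwise disjoint, so any hitting set needs a separate item for each — at least 2. Hence 2 is optimal.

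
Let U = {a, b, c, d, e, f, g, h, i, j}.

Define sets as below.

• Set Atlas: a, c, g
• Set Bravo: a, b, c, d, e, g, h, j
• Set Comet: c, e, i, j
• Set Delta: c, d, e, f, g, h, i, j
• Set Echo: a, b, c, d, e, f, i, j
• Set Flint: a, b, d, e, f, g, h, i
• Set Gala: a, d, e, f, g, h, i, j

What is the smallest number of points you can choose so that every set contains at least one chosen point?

2

Take T = {c, g}. Each listed set contains at least one of these, so T is a hitting set of size 2.
No single point lies in every set, so at least 2 are needed and 2 is optimal.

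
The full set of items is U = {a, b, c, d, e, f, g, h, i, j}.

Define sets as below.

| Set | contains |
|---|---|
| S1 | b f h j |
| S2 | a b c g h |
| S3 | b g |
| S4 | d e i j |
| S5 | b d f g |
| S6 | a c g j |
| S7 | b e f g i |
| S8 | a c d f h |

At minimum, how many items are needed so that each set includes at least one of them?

The 3 items {b, d, j} hit every set.
No choice of 2 items meets every set, so 3 is the minimum.

3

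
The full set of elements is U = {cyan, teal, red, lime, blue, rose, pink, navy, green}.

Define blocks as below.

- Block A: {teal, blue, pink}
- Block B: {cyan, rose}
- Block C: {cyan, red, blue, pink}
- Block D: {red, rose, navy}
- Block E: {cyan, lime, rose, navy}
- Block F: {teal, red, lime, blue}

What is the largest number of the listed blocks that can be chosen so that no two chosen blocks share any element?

A, D are pairwise disjoint (A={teal,blue,pink}; D={red,rose,navy}).
Every remaining block overlaps one of these, and no 3 of the listed blocks are pairwise disjoint, so 2 is the maximum.

2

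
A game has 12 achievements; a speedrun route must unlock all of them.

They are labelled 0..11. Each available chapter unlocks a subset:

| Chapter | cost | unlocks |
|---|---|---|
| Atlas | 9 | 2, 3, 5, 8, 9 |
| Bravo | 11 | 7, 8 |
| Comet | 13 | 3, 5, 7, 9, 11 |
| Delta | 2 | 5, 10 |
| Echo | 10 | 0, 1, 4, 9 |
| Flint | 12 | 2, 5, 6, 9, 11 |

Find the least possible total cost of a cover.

Atlas, Bravo, Delta, Echo, Flint together cover every achievement (Atlas ∪ Bravo ∪ Delta ∪ Echo ∪ Flint = {0, 1, 2, 3, 4, 5, 6, 7, 8, 9, 10, 11}); total cost 9 + 11 + 2 + 10 + 12 = 44.
No covering selection has total cost below 44.

44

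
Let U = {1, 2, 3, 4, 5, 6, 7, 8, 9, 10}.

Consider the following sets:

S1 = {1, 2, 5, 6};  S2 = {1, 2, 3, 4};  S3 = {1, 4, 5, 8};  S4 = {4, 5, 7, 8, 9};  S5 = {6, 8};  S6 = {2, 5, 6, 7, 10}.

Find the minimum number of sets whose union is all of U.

3

Take {S2, S4, S6}. Their union is {1, 2, 3, 4, 5, 6, 7, 8, 9, 10}, which is all 10 points.
Only S2 contains 3, so S2 is forced; the remaining 6 points need at least 2 more sets (each remaining set adds at most 4) — so at least 3 sets are needed, and 3 is optimal.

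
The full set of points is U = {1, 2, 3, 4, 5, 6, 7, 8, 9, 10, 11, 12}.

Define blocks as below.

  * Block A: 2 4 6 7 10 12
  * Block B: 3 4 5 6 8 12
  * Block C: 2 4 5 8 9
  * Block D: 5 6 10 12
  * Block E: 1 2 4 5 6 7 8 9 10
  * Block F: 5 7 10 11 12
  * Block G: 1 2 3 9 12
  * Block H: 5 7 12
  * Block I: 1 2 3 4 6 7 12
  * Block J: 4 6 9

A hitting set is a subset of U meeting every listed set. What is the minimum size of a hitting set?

2

T = {9, 12} meets every block (each contains at least one member of T), and |T| = 2.
The blocks H, J are pairwise disjoint, so any hitting set needs a separate point for each — at least 2. Hence 2 is optimal.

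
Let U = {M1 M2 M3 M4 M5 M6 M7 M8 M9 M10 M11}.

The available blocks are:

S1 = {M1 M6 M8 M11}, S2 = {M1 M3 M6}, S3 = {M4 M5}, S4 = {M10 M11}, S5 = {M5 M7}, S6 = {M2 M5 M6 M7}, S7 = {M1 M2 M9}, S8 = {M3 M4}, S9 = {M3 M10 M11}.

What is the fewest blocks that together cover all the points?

Take {S1, S3, S5, S7, S9}. Their union is {M1, M2, M3, M4, M5, M6, M7, M8, M9, M10, M11}, which is all 11 points.
No 4 of the 9 blocks cover everything (all 126 combinations miss at least one point), so 5 is optimal.

5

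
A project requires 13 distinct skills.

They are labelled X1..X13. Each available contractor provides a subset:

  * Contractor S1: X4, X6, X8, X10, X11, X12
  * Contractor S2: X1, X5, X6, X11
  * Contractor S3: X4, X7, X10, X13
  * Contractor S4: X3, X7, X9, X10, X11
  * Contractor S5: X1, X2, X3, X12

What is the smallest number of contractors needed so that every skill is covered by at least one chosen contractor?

S1 and S2 and S3 and S4 and S5 together: S1 ∪ S2 ∪ S3 ∪ S4 ∪ S5 = {X1, X2, X3, X4, X5, X6, X7, X8, X9, X10, X11, X12, X13} — every skill is covered.
No 4 of the 5 contractors cover everything (all 5 combinations miss at least one skill), so 5 is optimal.

5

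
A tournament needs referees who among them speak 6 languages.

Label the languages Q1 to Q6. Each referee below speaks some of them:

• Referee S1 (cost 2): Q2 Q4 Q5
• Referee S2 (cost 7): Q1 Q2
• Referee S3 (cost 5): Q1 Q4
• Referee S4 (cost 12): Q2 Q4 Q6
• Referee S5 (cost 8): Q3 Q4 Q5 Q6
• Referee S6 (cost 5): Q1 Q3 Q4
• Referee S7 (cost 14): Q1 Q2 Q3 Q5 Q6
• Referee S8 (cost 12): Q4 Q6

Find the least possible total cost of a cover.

S1, S3, S5 together cover every language (S1 ∪ S3 ∪ S5 = {Q1, Q2, Q3, Q4, Q5, Q6}); total cost 2 + 5 + 8 = 15.
No covering selection has total cost below 15.

15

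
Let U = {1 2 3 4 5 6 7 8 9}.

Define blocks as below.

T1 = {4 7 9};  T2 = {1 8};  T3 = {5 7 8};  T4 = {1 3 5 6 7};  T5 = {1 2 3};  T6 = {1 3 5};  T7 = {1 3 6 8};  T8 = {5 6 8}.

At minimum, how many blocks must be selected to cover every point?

T1 and T5 and T8 together: T1 ∪ T5 ∪ T8 = {1, 2, 3, 4, 5, 6, 7, 8, 9} — every point is covered.
Only T5 contains 2, so T5 is forced; the remaining 6 points need at least 2 more blocks (each remaining block adds at most 3) — so at least 3 blocks are needed, and 3 is optimal.

3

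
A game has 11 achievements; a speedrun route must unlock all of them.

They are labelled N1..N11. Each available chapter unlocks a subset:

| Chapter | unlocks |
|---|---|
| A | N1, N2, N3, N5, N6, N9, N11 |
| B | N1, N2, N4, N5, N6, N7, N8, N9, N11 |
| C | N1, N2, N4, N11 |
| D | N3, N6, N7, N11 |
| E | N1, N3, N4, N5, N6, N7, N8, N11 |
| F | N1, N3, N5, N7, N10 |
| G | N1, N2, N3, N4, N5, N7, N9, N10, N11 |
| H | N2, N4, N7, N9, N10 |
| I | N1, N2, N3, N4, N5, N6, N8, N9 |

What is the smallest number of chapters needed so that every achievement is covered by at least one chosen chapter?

Take {G, I}. Their union is {N1, N2, N3, N4, N5, N6, N7, N8, N9, N10, N11}, which is all 11 achievements.
No single chapter has all 11 achievements (the largest, B, has 9), so 2 is optimal.

2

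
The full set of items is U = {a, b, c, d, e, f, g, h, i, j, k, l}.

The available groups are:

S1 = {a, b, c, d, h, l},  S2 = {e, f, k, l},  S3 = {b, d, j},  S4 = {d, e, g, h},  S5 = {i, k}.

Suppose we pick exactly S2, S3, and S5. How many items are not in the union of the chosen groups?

Union of S2, S3, S5 = {b, d, e, f, i, j, k, l}.
Not covered: a, c, g, h — 4 items.

4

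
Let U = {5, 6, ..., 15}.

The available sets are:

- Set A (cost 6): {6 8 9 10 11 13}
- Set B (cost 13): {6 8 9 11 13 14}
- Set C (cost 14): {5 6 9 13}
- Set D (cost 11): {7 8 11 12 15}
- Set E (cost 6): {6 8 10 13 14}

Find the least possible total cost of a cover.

31

C, D, E together cover every item (C ∪ D ∪ E = {5, 6, 7, 8, 9, 10, 11, 12, 13, 14, 15}); total cost 14 + 11 + 6 = 31.
The greedy pick A, D, E, C costs 37; no covering selection beats 31.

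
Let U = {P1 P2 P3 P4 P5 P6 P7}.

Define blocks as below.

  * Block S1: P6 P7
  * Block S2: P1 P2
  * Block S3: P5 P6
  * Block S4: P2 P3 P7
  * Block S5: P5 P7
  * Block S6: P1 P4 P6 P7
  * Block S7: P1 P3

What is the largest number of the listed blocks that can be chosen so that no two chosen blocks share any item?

S5, S7 are pairwise disjoint (S5={P5,P7}; S7={P1,P3}).
Every remaining block overlaps one of these, and no 3 of the listed blocks are pairwise disjoint, so 2 is the maximum.

2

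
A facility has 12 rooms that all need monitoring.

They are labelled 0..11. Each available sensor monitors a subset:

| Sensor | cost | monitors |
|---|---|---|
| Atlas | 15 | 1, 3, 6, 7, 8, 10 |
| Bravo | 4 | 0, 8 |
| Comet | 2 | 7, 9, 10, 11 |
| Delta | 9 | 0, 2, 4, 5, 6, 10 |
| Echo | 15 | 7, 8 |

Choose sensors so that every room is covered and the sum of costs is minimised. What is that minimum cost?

26

Atlas, Comet, Delta together cover every room (Atlas ∪ Comet ∪ Delta = {0, 1, 2, 3, 4, 5, 6, 7, 8, 9, 10, 11}); total cost 15 + 2 + 9 = 26.
The greedy pick Comet, Delta, Bravo, Atlas costs 30; no covering selection beats 26.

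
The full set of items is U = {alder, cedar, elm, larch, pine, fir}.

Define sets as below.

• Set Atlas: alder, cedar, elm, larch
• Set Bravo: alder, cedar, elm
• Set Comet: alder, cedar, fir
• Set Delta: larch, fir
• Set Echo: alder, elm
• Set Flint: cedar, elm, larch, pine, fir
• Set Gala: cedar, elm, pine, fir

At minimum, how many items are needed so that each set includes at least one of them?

2

The 2 items {elm, fir} hit every set.
The sets Delta, Echo are pairwise disjoint, so any hitting set needs a separate item for each — at least 2. Hence 2 is optimal.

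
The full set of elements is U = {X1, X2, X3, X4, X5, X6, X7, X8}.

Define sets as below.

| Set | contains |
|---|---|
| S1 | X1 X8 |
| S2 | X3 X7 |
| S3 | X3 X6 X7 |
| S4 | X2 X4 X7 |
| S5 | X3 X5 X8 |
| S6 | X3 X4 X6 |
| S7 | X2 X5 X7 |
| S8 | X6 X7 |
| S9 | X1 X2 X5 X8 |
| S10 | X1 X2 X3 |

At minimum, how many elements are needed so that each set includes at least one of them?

3

Take H = {X3, X7, X8}. Each listed set contains at least one of these, so H is a hitting set of size 3.
The sets S1, S6, S7 are pairwise disjoint, so any hitting set needs a separate element for each — at least 3. Hence 3 is optimal.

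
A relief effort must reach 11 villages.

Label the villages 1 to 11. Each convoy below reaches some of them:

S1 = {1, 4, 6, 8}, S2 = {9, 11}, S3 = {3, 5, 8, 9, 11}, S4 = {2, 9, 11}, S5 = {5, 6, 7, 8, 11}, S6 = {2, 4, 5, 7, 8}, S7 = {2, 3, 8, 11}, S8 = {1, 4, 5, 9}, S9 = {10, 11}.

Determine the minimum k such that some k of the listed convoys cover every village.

S1 and S3 and S6 and S9 together: S1 ∪ S3 ∪ S6 ∪ S9 = {1, 2, 3, 4, 5, 6, 7, 8, 9, 10, 11} — every village is covered.
No 3 of the 9 convoys cover everything (all 84 combinations miss at least one village), so 4 is optimal.

4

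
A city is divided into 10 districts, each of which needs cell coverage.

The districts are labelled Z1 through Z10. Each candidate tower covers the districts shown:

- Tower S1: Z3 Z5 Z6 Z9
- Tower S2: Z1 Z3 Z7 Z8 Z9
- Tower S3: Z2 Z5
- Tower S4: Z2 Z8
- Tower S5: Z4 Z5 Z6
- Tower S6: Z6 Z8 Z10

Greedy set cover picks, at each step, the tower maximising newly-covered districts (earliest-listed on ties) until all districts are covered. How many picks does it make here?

4

Greedy: pick S2 (covers 5 new) → pick S5 (covers 3 new) → pick S3 (covers 1 new) → pick S6 (covers 1 new). Total picks: 4.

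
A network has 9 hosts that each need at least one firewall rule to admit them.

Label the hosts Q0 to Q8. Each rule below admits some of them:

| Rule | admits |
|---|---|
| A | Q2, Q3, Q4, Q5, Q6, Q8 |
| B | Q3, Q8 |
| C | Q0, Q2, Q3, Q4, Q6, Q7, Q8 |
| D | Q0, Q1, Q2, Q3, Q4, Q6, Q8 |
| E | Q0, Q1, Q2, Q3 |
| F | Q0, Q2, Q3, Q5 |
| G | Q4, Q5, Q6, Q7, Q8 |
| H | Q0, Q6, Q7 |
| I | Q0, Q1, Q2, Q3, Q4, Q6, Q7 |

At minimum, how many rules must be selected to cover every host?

E and G together: E ∪ G = {Q0, Q1, Q2, Q3, Q4, Q5, Q6, Q7, Q8} — every host is covered.
No single rule has all 9 hosts (the largest, C, has 7), so 2 is optimal.

2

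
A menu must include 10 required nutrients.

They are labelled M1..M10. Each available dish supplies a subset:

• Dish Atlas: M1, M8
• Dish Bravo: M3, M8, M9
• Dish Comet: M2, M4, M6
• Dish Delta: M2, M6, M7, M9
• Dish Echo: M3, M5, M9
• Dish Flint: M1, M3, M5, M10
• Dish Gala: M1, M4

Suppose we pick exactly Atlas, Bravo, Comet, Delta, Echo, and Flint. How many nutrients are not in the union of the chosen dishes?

0

Union of Atlas, Bravo, Comet, Delta, Echo, Flint = {M1, M2, M3, M4, M5, M6, M7, M8, M9, M10} — that's every nutrient, so 0 are uncovered.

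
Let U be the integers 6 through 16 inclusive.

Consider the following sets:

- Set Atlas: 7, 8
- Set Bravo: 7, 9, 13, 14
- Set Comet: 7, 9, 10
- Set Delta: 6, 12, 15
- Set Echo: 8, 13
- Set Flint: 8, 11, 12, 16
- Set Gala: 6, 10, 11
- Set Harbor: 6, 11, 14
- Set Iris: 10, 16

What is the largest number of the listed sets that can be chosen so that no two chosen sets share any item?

3

Atlas, Delta, Iris are pairwise disjoint (Atlas={7,8}; Delta={6,12,15}; Iris={10,16}).
Every remaining set overlaps one of these, and no 4 of the listed sets are pairwise disjoint, so 3 is the maximum.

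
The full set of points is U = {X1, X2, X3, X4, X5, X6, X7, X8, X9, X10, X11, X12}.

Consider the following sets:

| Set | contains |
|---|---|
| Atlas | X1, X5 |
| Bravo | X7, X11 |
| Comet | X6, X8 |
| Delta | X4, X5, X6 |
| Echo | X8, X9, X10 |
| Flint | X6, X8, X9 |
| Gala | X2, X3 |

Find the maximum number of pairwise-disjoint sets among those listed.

4

Atlas, Bravo, Comet, Gala are pairwise disjoint (Atlas={X1,X5}; Bravo={X7,X11}; Comet={X6,X8}; Gala={X2,X3}).
Every remaining set overlaps one of these, and no 5 of the listed sets are pairwise disjoint, so 4 is the maximum.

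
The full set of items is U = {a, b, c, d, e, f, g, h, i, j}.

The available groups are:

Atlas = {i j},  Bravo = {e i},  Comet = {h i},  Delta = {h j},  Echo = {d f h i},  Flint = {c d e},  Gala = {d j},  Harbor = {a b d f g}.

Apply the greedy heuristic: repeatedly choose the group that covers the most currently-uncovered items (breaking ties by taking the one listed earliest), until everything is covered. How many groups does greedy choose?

4

Greedy: pick Harbor (covers 5 new) → pick Atlas (covers 2 new) → pick Flint (covers 2 new) → pick Comet (covers 1 new). Total picks: 4.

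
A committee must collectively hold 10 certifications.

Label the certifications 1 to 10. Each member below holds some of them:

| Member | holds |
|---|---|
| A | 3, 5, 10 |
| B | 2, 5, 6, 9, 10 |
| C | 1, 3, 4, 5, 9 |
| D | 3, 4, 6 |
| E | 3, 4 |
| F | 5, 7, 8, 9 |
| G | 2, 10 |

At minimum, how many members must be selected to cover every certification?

3

B and C and F together: B ∪ C ∪ F = {1, 2, 3, 4, 5, 6, 7, 8, 9, 10} — every certification is covered.
Only C contains 1, so C is forced; the remaining 5 certifications need at least 2 more members (each remaining member adds at most 3) — so at least 3 members are needed, and 3 is optimal.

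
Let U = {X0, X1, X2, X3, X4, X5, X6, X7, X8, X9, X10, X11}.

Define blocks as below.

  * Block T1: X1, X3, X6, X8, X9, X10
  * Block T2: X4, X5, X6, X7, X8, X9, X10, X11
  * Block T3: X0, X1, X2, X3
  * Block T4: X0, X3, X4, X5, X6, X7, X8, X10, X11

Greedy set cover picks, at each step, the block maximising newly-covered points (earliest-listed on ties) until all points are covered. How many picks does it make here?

Greedy: pick T4 (covers 9 new) → pick T1 (covers 2 new) → pick T3 (covers 1 new). Total picks: 3.
(The true minimum cover uses only 2 blocks, so greedy is not optimal here.)

3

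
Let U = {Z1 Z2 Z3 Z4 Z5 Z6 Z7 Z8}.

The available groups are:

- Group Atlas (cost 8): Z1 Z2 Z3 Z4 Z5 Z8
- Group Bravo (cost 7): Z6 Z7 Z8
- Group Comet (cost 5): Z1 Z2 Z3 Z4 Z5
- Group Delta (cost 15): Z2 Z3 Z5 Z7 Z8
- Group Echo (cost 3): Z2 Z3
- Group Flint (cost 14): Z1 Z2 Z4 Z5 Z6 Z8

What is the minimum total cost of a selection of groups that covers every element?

12

Bravo, Comet together cover every element (Bravo ∪ Comet = {Z1, Z2, Z3, Z4, Z5, Z6, Z7, Z8}); total cost 7 + 5 = 12.
No covering selection has total cost below 12.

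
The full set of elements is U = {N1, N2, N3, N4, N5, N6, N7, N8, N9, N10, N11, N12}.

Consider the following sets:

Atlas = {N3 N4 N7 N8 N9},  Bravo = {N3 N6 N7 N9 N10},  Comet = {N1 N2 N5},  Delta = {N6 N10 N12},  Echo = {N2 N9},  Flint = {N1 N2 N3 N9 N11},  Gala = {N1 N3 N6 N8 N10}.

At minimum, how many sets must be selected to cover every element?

Atlas, Comet, Delta, and Flint cover everything between them: the union {N1, N2, N3, N4, N5, N6, N7, N8, N9, N10, N11, N12} is all of U.
Only Atlas contains N4, so Atlas is forced; the remaining 7 elements need at least 3 more sets (each remaining set adds at most 3) — so at least 4 sets are needed, and 4 is optimal.

4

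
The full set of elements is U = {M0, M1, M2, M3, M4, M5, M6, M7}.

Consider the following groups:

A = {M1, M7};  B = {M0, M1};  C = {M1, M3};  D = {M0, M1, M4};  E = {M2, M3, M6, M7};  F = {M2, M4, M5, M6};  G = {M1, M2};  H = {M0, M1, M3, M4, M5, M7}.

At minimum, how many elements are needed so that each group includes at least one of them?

Take T = {M1, M2}. Each listed group contains at least one of these, so T is a hitting set of size 2.
The groups A, F are pairwise disjoint, so any hitting set needs a separate element for each — at least 2. Hence 2 is optimal.

2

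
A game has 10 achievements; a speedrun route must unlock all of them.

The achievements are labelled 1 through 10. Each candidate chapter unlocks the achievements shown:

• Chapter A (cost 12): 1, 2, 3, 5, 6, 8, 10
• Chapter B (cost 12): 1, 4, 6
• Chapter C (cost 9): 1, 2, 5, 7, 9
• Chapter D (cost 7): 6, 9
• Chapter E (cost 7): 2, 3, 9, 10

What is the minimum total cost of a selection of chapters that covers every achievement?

33

A, B, C together cover every achievement (A ∪ B ∪ C = {1, 2, 3, 4, 5, 6, 7, 8, 9, 10}); total cost 12 + 12 + 9 = 33.
No covering selection has total cost below 33.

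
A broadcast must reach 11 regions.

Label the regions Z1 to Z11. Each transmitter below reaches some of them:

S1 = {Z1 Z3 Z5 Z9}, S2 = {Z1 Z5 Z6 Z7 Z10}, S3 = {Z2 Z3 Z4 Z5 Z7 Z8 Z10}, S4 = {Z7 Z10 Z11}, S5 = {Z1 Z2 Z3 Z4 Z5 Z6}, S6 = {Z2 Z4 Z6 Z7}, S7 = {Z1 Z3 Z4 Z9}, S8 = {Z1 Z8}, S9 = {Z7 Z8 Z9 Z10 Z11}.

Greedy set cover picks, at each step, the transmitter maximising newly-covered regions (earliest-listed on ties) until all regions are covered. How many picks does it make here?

4

Greedy: pick S3 (covers 7 new) → pick S1 (covers 2 new) → pick S2 (covers 1 new) → pick S4 (covers 1 new). Total picks: 4.
(The true minimum cover uses only 2 transmitters, so greedy is not optimal here.)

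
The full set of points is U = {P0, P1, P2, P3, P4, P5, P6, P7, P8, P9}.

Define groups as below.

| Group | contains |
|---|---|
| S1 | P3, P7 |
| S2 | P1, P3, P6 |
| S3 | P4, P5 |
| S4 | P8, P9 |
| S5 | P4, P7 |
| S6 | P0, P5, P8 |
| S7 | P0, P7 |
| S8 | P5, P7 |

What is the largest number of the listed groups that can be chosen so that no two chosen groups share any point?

S2, S3, S4, S7 are pairwise disjoint (S2={P1,P3,P6}; S3={P4,P5}; S4={P8,P9}; S7={P0,P7}).
Every remaining group overlaps one of these, and no 5 of the listed groups are pairwise disjoint, so 4 is the maximum.

4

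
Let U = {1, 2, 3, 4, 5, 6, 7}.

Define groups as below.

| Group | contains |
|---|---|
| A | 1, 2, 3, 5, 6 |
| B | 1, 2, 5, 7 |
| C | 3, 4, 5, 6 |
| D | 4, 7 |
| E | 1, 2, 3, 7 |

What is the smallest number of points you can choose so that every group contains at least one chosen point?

H = {1, 4} meets every group (each contains at least one member of H), and |H| = 2.
The groups A, D are pairwise disjoint, so any hitting set needs a separate point for each — at least 2. Hence 2 is optimal.

2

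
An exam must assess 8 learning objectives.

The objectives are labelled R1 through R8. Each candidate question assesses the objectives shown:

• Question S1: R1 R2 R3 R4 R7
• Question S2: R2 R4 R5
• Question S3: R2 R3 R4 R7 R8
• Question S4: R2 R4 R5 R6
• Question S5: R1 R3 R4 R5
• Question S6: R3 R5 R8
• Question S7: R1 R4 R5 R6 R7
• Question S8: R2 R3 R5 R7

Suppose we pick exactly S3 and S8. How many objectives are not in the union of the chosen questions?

Union of S3, S8 = {R2, R3, R4, R5, R7, R8}.
Not covered: R1, R6 — 2 objectives.

2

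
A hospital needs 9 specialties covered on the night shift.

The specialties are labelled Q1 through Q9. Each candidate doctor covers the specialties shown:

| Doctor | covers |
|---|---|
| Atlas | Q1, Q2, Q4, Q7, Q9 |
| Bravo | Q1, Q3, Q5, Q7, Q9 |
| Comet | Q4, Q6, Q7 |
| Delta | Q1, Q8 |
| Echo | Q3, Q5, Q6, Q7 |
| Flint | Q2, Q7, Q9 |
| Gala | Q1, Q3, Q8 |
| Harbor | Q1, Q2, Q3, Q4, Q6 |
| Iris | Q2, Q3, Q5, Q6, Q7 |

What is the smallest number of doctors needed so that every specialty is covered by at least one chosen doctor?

3

Take {Atlas, Delta, Iris}. Their union is {Q1, Q2, Q3, Q4, Q5, Q6, Q7, Q8, Q9}, which is all 9 specialties.
No 2 of the 9 doctors cover everything (all 36 combinations miss at least one specialty), so 3 is optimal.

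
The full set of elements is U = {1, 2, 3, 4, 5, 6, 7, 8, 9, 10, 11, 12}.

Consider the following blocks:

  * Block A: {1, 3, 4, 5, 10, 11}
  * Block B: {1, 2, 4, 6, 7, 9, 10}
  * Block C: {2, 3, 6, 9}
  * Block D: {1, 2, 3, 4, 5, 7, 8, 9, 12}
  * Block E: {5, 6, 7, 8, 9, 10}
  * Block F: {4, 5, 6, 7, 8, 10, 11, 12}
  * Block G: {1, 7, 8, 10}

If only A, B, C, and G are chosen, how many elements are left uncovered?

Union of A, B, C, G = {1, 2, 3, 4, 5, 6, 7, 8, 9, 10, 11}.
Not covered: 12 — 1 element.

1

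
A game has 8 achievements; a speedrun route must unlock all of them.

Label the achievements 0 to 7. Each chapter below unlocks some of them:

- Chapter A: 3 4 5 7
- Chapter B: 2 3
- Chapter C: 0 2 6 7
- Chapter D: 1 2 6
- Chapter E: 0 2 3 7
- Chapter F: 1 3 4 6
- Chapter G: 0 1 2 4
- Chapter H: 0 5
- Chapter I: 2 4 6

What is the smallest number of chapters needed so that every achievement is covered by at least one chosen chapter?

3

C and F and H together: C ∪ F ∪ H = {0, 1, 2, 3, 4, 5, 6, 7} — every achievement is covered.
No 2 of the 9 chapters cover everything (all 36 combinations miss at least one achievement), so 3 is optimal.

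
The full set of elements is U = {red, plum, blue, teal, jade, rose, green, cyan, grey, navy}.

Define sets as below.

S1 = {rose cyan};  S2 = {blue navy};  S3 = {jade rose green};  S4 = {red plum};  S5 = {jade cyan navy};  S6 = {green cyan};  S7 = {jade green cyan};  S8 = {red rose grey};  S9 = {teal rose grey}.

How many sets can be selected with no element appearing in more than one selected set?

4

S2, S4, S6, S9 are pairwise disjoint (S2={blue,navy}; S4={red,plum}; S6={green,cyan}; S9={teal,rose,grey}).
Every remaining set overlaps one of these, and no 5 of the listed sets are pairwise disjoint, so 4 is the maximum.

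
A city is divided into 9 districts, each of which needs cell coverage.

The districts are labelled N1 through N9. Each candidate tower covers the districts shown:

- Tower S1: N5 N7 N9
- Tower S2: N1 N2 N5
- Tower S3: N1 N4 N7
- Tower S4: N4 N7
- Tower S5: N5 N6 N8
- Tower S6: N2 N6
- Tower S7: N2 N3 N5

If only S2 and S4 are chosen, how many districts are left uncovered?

4

Union of S2, S4 = {N1, N2, N4, N5, N7}.
Not covered: N3, N6, N8, N9 — 4 districts.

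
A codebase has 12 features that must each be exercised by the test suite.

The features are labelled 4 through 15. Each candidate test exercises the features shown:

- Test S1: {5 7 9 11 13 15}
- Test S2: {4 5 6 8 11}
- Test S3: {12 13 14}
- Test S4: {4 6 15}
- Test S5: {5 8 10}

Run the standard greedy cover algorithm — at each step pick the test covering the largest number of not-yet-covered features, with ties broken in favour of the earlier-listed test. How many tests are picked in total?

Greedy: pick S1 (covers 6 new) → pick S2 (covers 3 new) → pick S3 (covers 2 new) → pick S5 (covers 1 new). Total picks: 4.

4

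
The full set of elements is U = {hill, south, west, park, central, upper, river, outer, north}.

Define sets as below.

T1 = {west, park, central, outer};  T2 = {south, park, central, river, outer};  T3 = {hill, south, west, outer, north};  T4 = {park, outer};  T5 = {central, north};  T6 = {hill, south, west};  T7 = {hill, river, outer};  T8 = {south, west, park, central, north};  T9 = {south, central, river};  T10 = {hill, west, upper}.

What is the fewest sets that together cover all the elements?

3

Take {T2, T3, T10}. Their union is {hill, south, west, park, central, upper, river, outer, north}, which is all 9 elements.
Only T10 contains upper, so T10 is forced; the remaining 6 elements need at least 2 more sets (each remaining set adds at most 5) — so at least 3 sets are needed, and 3 is optimal.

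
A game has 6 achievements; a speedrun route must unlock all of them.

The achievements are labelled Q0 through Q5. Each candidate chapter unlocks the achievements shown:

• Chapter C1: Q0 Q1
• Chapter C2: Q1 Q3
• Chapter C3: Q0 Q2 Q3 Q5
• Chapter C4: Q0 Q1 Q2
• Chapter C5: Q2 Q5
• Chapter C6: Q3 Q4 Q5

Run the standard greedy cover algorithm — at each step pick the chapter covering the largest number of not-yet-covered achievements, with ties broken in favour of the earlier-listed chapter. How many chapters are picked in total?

3

Greedy: pick C3 (covers 4 new) → pick C1 (covers 1 new) → pick C6 (covers 1 new). Total picks: 3.
(The true minimum cover uses only 2 chapters, so greedy is not optimal here.)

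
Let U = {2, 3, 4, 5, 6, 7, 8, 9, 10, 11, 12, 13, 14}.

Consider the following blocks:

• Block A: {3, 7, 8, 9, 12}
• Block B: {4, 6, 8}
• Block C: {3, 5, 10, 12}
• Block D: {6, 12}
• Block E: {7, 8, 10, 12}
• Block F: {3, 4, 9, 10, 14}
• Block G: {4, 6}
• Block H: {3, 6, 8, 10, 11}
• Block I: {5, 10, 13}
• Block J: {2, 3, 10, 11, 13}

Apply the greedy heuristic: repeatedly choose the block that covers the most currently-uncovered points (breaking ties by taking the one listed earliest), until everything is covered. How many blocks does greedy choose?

5

Greedy: pick A (covers 5 new) → pick J (covers 4 new) → pick B (covers 2 new) → pick C (covers 1 new) → pick F (covers 1 new). Total picks: 5.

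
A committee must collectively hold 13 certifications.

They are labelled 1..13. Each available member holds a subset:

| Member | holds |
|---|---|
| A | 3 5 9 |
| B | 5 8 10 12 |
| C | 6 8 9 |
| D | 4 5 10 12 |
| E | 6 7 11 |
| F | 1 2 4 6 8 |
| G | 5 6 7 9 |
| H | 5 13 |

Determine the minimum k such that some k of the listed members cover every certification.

5

A and D and E and F and H together: A ∪ D ∪ E ∪ F ∪ H = {1, 2, 3, 4, 5, 6, 7, 8, 9, 10, 11, 12, 13} — every certification is covered.
No 4 of the 8 members cover everything (all 70 combinations miss at least one certification), so 5 is optimal.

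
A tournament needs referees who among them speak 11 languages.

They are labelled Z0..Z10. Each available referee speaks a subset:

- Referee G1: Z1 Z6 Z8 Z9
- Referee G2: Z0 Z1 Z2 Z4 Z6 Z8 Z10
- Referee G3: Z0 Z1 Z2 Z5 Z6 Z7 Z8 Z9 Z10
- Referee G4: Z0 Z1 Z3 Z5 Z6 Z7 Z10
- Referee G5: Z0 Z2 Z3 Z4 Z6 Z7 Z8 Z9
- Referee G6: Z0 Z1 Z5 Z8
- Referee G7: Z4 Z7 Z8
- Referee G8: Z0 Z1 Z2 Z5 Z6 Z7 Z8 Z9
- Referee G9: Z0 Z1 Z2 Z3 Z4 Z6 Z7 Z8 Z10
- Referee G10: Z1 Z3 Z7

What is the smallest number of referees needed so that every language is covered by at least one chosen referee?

2

G4 and G5 together: G4 ∪ G5 = {Z0, Z1, Z2, Z3, Z4, Z5, Z6, Z7, Z8, Z9, Z10} — every language is covered.
No single referee has all 11 languages (the largest, G3, has 9), so 2 is optimal.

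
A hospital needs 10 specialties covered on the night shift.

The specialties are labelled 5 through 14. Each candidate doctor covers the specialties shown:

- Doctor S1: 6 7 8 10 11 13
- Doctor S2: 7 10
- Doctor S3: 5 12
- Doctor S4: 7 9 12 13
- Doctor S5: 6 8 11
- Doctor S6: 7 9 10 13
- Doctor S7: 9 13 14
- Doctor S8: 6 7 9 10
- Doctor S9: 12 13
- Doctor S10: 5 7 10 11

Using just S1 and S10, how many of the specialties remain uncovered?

3

Union of S1, S10 = {5, 6, 7, 8, 10, 11, 13}.
Not covered: 9, 12, 14 — 3 specialties.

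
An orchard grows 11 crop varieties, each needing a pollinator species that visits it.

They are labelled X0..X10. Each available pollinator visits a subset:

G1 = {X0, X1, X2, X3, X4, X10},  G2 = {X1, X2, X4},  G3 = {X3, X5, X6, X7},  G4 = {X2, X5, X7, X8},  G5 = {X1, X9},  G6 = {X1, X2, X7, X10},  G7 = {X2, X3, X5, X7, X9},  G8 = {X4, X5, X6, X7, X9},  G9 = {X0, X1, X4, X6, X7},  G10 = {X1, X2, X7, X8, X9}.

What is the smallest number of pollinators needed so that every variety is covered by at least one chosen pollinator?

G1 and G3 and G10 together: G1 ∪ G3 ∪ G10 = {X0, X1, X2, X3, X4, X5, X6, X7, X8, X9, X10} — every variety is covered.
No 2 of the 10 pollinators cover everything (all 45 combinations miss at least one variety), so 3 is optimal.

3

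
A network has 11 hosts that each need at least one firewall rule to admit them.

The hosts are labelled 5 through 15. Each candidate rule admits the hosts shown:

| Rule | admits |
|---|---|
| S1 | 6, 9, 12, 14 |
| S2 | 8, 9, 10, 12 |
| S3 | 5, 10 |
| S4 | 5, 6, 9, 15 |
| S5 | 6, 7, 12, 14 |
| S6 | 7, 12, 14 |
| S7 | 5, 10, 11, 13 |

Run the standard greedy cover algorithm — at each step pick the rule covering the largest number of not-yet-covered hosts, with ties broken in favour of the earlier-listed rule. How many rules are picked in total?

Greedy: pick S1 (covers 4 new) → pick S7 (covers 4 new) → pick S2 (covers 1 new) → pick S4 (covers 1 new) → pick S5 (covers 1 new). Total picks: 5.
(The true minimum cover uses only 4 rules, so greedy is not optimal here.)

5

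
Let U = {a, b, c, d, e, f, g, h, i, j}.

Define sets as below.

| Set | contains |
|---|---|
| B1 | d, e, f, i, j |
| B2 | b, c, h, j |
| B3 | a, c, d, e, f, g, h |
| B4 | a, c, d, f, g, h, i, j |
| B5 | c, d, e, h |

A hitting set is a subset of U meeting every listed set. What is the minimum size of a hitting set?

The 2 items {e, h} hit every set.
No single item lies in every set, so at least 2 are needed and 2 is optimal.

2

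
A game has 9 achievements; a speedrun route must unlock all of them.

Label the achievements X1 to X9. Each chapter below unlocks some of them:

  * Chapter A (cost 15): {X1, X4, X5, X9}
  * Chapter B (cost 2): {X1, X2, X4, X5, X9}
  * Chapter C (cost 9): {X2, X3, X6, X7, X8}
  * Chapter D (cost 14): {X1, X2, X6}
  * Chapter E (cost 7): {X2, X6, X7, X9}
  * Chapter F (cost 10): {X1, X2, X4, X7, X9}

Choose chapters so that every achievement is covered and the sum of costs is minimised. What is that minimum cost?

B, C together cover every achievement (B ∪ C = {X1, X2, X3, X4, X5, X6, X7, X8, X9}); total cost 2 + 9 = 11.
No covering selection has total cost below 11.

11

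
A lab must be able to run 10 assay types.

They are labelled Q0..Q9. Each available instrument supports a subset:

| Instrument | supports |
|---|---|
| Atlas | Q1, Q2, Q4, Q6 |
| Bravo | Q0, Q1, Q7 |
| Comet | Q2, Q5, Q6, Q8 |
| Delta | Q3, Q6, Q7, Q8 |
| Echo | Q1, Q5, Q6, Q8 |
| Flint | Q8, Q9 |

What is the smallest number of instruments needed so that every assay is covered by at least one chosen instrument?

5

Take {Atlas, Bravo, Delta, Echo, Flint}. Their union is {Q0, Q1, Q2, Q3, Q4, Q5, Q6, Q7, Q8, Q9}, which is all 10 assays.
No 4 of the 6 instruments cover everything (all 15 combinations miss at least one assay), so 5 is optimal.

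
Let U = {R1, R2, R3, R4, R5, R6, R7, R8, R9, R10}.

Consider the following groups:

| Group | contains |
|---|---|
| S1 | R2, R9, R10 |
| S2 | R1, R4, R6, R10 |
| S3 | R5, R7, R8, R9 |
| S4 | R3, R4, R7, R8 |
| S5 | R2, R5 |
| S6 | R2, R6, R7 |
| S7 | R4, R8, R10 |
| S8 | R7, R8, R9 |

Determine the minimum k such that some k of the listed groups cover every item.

Take {S2, S3, S4, S5}. Their union is {R1, R2, R3, R4, R5, R6, R7, R8, R9, R10}, which is all 10 items.
No 3 of the 8 groups cover everything (all 56 combinations miss at least one item), so 4 is optimal.

4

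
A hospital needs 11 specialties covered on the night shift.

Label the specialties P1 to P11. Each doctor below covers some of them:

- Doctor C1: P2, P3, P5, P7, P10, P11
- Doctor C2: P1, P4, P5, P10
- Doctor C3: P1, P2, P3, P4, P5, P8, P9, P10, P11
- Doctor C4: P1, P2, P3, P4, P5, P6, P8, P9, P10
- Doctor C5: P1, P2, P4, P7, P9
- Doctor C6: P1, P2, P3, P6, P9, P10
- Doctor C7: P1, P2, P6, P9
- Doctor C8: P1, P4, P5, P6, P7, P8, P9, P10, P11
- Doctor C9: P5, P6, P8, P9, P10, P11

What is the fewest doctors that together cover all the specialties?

2

Take {C1, C4}. Their union is {P1, P2, P3, P4, P5, P6, P7, P8, P9, P10, P11}, which is all 11 specialties.
No single doctor has all 11 specialties (the largest, C3, has 9), so 2 is optimal.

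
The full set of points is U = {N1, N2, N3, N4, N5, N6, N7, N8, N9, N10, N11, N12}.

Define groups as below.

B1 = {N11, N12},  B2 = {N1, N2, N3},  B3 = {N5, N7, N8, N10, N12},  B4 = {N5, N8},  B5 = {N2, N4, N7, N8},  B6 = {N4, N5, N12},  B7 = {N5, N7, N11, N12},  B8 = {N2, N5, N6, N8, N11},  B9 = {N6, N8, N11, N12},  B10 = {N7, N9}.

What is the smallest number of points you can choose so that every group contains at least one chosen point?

H = {N2, N8, N9, N12} meets every group (each contains at least one member of H), and |H| = 4.
The groups B1, B2, B4, B10 are pairwise disjoint, so any hitting set needs a separate point for each — at least 4. Hence 4 is optimal.

4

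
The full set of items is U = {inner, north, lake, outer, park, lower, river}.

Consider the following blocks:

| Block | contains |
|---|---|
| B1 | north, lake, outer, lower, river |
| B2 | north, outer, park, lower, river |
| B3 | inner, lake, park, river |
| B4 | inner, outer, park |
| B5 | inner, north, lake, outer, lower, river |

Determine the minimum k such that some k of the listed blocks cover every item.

Take {B4, B5}. Their union is {inner, north, lake, outer, park, lower, river}, which is all 7 items.
No single block has all 7 items (the largest, B5, has 6), so 2 is optimal.

2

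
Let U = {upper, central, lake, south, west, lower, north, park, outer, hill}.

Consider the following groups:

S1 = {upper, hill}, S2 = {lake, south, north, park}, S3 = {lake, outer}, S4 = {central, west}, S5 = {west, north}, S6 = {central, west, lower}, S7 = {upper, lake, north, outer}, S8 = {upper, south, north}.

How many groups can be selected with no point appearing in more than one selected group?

3

S3, S4, S8 are pairwise disjoint (S3={lake,outer}; S4={central,west}; S8={upper,south,north}).
Every remaining group overlaps one of these, and no 4 of the listed groups are pairwise disjoint, so 3 is the maximum.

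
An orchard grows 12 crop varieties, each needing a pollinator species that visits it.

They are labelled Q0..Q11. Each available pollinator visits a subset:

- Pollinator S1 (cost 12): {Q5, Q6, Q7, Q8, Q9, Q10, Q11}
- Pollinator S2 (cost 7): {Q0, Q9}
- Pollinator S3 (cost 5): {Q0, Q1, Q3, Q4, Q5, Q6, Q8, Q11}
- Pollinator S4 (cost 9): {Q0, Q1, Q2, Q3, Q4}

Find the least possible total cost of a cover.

21

S1, S4 together cover every variety (S1 ∪ S4 = {Q0, Q1, Q2, Q3, Q4, Q5, Q6, Q7, Q8, Q9, Q10, Q11}); total cost 12 + 9 = 21.
The greedy pick S3, S1, S4 costs 26; no covering selection beats 21.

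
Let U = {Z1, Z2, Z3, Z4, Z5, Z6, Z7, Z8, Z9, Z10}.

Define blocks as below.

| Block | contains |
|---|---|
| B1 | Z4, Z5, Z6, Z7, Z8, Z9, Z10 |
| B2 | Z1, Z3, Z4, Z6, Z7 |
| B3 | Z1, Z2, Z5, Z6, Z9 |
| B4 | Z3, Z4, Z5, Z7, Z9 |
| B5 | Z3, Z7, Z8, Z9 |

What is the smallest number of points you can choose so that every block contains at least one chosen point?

2

Take H = {Z7, Z9}. Each listed block contains at least one of these, so H is a hitting set of size 2.
No single point lies in every block, so at least 2 are needed and 2 is optimal.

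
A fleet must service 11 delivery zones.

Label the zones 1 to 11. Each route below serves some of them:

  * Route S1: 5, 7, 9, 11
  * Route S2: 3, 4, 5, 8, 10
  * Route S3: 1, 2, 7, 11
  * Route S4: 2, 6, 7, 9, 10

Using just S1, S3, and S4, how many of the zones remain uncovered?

3

Union of S1, S3, S4 = {1, 2, 5, 6, 7, 9, 10, 11}.
Not covered: 3, 4, 8 — 3 zones.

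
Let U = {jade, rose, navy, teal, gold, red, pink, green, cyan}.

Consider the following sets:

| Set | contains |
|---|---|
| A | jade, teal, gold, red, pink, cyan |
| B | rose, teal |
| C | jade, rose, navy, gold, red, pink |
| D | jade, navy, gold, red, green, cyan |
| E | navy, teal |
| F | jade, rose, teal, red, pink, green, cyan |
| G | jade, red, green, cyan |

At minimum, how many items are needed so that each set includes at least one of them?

2

H = {jade, teal} meets every set (each contains at least one member of H), and |H| = 2.
The sets B, G are pairwise disjoint, so any hitting set needs a separate item for each — at least 2. Hence 2 is optimal.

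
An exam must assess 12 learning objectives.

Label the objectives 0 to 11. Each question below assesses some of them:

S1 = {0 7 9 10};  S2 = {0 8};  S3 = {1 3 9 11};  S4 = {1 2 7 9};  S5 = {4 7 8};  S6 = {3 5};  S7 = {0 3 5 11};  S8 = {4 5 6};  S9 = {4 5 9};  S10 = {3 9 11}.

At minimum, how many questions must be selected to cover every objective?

5

Take {S1, S4, S5, S8, S10}. Their union is {0, 1, 2, 3, 4, 5, 6, 7, 8, 9, 10, 11}, which is all 12 objectives.
No 4 of the 10 questions cover everything (all 210 combinations miss at least one objective), so 5 is optimal.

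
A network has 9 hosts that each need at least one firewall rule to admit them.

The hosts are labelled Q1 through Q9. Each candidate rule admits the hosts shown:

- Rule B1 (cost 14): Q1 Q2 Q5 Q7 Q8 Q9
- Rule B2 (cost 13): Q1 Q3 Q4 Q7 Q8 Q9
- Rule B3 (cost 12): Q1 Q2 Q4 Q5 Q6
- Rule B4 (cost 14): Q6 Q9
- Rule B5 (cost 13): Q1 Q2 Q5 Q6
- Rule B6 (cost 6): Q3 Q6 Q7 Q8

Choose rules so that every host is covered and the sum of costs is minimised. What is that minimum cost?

B2, B3 together cover every host (B2 ∪ B3 = {Q1, Q2, Q3, Q4, Q5, Q6, Q7, Q8, Q9}); total cost 13 + 12 = 25.
The greedy pick B6, B3, B2 costs 31; no covering selection beats 25.

25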